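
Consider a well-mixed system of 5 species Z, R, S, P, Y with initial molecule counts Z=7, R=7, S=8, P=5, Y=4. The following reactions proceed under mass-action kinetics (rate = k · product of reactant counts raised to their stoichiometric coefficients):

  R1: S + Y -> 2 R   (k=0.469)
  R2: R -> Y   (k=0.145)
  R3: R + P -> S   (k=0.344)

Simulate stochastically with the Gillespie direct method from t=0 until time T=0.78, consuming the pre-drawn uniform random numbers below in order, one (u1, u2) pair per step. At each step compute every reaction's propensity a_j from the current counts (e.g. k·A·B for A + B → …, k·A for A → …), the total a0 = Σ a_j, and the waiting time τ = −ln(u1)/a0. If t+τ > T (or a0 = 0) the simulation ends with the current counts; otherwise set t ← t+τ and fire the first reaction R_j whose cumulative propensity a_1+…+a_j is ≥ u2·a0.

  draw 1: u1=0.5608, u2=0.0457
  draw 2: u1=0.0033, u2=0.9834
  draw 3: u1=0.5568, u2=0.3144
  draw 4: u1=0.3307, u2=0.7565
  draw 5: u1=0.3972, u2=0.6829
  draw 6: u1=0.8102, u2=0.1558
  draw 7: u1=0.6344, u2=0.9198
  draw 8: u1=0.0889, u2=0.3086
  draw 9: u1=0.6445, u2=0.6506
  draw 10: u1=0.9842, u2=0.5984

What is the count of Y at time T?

t=0.000: Z=7 R=7 S=8 P=5 Y=4
Draw 1: a1=15.008, a2=1.015, a3=12.040, a0=28.063; τ=−ln(0.5608)/28.063=0.021 → t=0.021; u2·a0=0.0457·28.063=1.282 ≤ a1=15.008 → R1 fires; Z=7 R=9 S=7 P=5 Y=3
Draw 2: a1=9.849, a2=1.305, a3=15.480, a0=26.634; τ=−ln(0.0033)/26.634=0.215 → t=0.235; u2·a0=0.9834·26.634=26.192; a1+a2=11.154 < 26.192 ≤ a1+…+a3=26.634 → R3 fires; Z=7 R=8 S=8 P=4 Y=3
Draw 3: a1=11.256, a2=1.160, a3=11.008, a0=23.424; τ=−ln(0.5568)/23.424=0.025 → t=0.260; u2·a0=0.3144·23.424=7.365 ≤ a1=11.256 → R1 fires; Z=7 R=10 S=7 P=4 Y=2
Draw 4: a1=6.566, a2=1.450, a3=13.760, a0=21.776; τ=−ln(0.3307)/21.776=0.051 → t=0.311; u2·a0=0.7565·21.776=16.474; a1+a2=8.016 < 16.474 ≤ a1+…+a3=21.776 → R3 fires; Z=7 R=9 S=8 P=3 Y=2
Draw 5: a1=7.504, a2=1.305, a3=9.288, a0=18.097; τ=−ln(0.3972)/18.097=0.051 → t=0.362; u2·a0=0.6829·18.097=12.358; a1+a2=8.809 < 12.358 ≤ a1+…+a3=18.097 → R3 fires; Z=7 R=8 S=9 P=2 Y=2
Draw 6: a1=8.442, a2=1.160, a3=5.504, a0=15.106; τ=−ln(0.8102)/15.106=0.014 → t=0.376; u2·a0=0.1558·15.106=2.354 ≤ a1=8.442 → R1 fires; Z=7 R=10 S=8 P=2 Y=1
Draw 7: a1=3.752, a2=1.450, a3=6.880, a0=12.082; τ=−ln(0.6344)/12.082=0.038 → t=0.414; u2·a0=0.9198·12.082=11.113; a1+a2=5.202 < 11.113 ≤ a1+…+a3=12.082 → R3 fires; Z=7 R=9 S=9 P=1 Y=1
Draw 8: a1=4.221, a2=1.305, a3=3.096, a0=8.622; τ=−ln(0.0889)/8.622=0.281 → t=0.694; u2·a0=0.3086·8.622=2.661 ≤ a1=4.221 → R1 fires; Z=7 R=11 S=8 P=1 Y=0
Draw 9: a1=0.000, a2=1.595, a3=3.784, a0=5.379; τ=−ln(0.6445)/5.379=0.082 → t=0.776; u2·a0=0.6506·5.379=3.500; a1+a2=1.595 < 3.500 ≤ a1+…+a3=5.379 → R3 fires; Z=7 R=10 S=9 P=0 Y=0
Draw 10: a1=0.000, a2=1.450, a3=0.000, a0=1.450; τ=−ln(0.9842)/1.450=0.011 → t=0.787 > T=0.78: stop.
Read off Y at T=0.78: 0

Y at T = 0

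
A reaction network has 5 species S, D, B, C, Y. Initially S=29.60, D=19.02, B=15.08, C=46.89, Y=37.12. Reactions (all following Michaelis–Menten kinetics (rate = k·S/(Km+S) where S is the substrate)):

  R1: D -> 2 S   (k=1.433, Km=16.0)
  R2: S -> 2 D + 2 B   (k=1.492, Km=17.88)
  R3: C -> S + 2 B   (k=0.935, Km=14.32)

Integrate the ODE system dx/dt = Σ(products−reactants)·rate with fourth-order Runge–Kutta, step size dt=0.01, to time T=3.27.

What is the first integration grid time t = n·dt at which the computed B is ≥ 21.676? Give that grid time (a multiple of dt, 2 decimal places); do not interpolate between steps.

Threshold first reached at t = 1.99

RK4 with dt=0.01: 327 steps to T=3.27. Trajectory (selected grid times):
t=0.00: S=29.60 D=19.02 B=15.08 C=46.89 Y=37.12
t=0.36: S=30.08 D=19.41 B=16.27 C=46.63 Y=37.12
t=0.73: S=30.59 D=19.81 B=17.49 C=46.37 Y=37.12
t=1.09: S=31.08 D=20.21 B=18.68 C=46.11 Y=37.12
t=1.45: S=31.57 D=20.60 B=19.88 C=45.85 Y=37.12
t=1.82: S=32.08 D=21.01 B=21.12 C=45.59 Y=37.12
t=1.98: S=32.30 D=21.18 B=21.65 C=45.48 Y=37.12
t=1.99: S=32.31 D=21.20 B=21.68 C=45.47 Y=37.12
t=2.18: S=32.58 D=21.41 B=22.32 C=45.33 Y=37.12
t=2.54: S=33.08 D=21.80 B=23.53 C=45.08 Y=37.12
t=2.91: S=33.59 D=22.22 B=24.77 C=44.82 Y=37.12
t=3.27: S=34.10 D=22.62 B=25.98 C=44.56 Y=37.12
B(1.98)=21.650 < 21.676 but B(1.99)=21.684 ≥ 21.676, so the first grid time is t=1.99.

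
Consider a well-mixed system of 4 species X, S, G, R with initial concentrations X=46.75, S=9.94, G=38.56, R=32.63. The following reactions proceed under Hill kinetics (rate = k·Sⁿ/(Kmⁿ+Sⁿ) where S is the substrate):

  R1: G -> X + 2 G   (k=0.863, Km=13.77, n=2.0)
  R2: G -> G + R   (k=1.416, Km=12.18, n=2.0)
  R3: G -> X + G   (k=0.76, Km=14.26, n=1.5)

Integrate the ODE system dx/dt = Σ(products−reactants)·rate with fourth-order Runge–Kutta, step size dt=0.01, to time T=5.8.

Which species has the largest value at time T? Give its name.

Dominant species at T: X

RK4 with dt=0.01: 580 steps to T=5.8. Trajectory (selected grid times):
t=0.00: X=46.75 S=9.94 G=38.56 R=32.63
t=0.64: X=47.64 S=9.94 G=39.05 R=33.45
t=1.29: X=48.54 S=9.94 G=39.55 R=34.29
t=1.93: X=49.44 S=9.94 G=40.04 R=35.12
t=2.58: X=50.35 S=9.94 G=40.55 R=35.97
t=3.22: X=51.25 S=9.94 G=41.04 R=36.80
t=3.87: X=52.16 S=9.94 G=41.55 R=37.65
t=4.51: X=53.07 S=9.94 G=42.04 R=38.48
t=5.16: X=53.99 S=9.94 G=42.55 R=39.33
t=5.80: X=54.89 S=9.94 G=43.05 R=40.17
At T=5.8: X=54.89 S=9.94 G=43.05 R=40.17; the largest is X.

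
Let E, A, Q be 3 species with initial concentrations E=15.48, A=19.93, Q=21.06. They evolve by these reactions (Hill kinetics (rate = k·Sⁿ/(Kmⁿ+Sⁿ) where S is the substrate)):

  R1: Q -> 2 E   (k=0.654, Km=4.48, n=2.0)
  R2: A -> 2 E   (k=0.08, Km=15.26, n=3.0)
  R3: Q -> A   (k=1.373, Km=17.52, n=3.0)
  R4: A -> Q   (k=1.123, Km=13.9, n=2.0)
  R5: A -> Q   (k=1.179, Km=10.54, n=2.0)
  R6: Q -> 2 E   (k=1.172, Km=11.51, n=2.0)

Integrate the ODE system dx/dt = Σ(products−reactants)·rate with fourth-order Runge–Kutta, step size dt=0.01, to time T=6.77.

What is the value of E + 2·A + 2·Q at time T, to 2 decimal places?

Check how each reaction changes W = E + 2·A + 2·Q (weight of products minus weight of reactants):
R1: Q -> 2 E: (1·2) − (2·1) = 2 − 2 = 0
R2: A -> 2 E: (1·2) − (2·1) = 2 − 2 = 0
R3: Q -> A: (2·1) − (2·1) = 2 − 2 = 0
R4: A -> Q: (2·1) − (2·1) = 2 − 2 = 0
R5: A -> Q: (2·1) − (2·1) = 2 − 2 = 0
R6: Q -> 2 E: (1·2) − (2·1) = 2 − 2 = 0
Every reaction leaves W unchanged, so W is conserved and no simulation is needed: W(T) = W(0) = 15.48 + 2·19.93 + 2·21.06 = 97.46

Value at T = 97.46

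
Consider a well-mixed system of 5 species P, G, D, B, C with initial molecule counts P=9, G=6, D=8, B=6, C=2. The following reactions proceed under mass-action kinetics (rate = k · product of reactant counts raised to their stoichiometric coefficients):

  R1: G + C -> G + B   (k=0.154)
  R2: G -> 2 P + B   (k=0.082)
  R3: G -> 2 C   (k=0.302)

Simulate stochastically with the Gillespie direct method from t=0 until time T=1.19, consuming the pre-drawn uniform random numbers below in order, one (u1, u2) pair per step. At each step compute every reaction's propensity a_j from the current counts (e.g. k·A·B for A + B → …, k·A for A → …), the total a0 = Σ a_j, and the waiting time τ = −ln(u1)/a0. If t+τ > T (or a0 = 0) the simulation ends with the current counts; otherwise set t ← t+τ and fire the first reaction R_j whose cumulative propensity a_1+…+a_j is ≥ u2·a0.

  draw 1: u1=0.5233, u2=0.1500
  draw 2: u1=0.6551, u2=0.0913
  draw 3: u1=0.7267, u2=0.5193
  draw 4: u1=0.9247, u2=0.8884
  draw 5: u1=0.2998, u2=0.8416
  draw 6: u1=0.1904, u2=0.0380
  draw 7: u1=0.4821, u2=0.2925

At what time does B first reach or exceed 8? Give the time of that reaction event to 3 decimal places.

Threshold first reached at t = 0.287

t=0.000: P=9 G=6 D=8 B=6 C=2
Draw 1: a1=1.848, a2=0.492, a3=1.812, a0=4.152; τ=−ln(0.5233)/4.152=0.156 → t=0.156; u2·a0=0.1500·4.152=0.623 ≤ a1=1.848 → R1 fires; P=9 G=6 D=8 B=7 C=1
Draw 2: a1=0.924, a2=0.492, a3=1.812, a0=3.228; τ=−ln(0.6551)/3.228=0.131 → t=0.287; u2·a0=0.0913·3.228=0.295 ≤ a1=0.924 → R1 fires; P=9 G=6 D=8 B=8 C=0
Draw 3: a1=0.000, a2=0.492, a3=1.812, a0=2.304; τ=−ln(0.7267)/2.304=0.139 → t=0.426; u2·a0=0.5193·2.304=1.196; a1+a2=0.492 < 1.196 ≤ a1+…+a3=2.304 → R3 fires; P=9 G=5 D=8 B=8 C=2
Draw 4: a1=1.540, a2=0.410, a3=1.510, a0=3.460; τ=−ln(0.9247)/3.460=0.023 → t=0.448; u2·a0=0.8884·3.460=3.074; a1+a2=1.950 < 3.074 ≤ a1+…+a3=3.460 → R3 fires; P=9 G=4 D=8 B=8 C=4
Draw 5: a1=2.464, a2=0.328, a3=1.208, a0=4.000; τ=−ln(0.2998)/4.000=0.301 → t=0.749; u2·a0=0.8416·4.000=3.366; a1+a2=2.792 < 3.366 ≤ a1+…+a3=4.000 → R3 fires; P=9 G=3 D=8 B=8 C=6
Draw 6: a1=2.772, a2=0.246, a3=0.906, a0=3.924; τ=−ln(0.1904)/3.924=0.423 → t=1.172; u2·a0=0.0380·3.924=0.149 ≤ a1=2.772 → R1 fires; P=9 G=3 D=8 B=9 C=5
Draw 7: a1=2.310, a2=0.246, a3=0.906, a0=3.462; τ=−ln(0.4821)/3.462=0.211 → t=1.383 > T=1.19: stop.
B first becomes ≥ 8 when it reaches 8 at the event at t=0.287.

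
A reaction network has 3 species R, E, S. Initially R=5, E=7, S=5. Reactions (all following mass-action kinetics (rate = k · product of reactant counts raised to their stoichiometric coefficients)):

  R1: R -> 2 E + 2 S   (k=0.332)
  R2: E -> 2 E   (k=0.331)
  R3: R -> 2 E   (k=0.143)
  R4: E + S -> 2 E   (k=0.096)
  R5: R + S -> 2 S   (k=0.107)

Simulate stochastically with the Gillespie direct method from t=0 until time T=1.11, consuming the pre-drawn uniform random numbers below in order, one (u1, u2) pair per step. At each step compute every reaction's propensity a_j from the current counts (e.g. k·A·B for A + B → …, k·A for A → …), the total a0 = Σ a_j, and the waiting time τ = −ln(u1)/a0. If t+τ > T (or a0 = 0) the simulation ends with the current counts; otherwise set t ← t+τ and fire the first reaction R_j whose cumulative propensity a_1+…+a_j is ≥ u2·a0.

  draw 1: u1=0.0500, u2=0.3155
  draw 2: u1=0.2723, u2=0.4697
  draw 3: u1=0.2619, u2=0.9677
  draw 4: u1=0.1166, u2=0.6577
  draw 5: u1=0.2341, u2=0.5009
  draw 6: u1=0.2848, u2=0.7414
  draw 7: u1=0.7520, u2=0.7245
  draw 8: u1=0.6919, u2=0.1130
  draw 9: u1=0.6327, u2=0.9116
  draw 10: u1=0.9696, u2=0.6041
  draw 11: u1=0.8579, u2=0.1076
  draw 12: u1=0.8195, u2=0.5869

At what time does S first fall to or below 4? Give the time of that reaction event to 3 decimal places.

Threshold first reached at t = 0.392

t=0.000: R=5 E=7 S=5
Draw 1: a1=1.660, a2=2.317, a3=0.715, a4=3.360, a5=2.675, a0=10.727; τ=−ln(0.0500)/10.727=0.279 → t=0.279; u2·a0=0.3155·10.727=3.384; a1=1.660 < 3.384 ≤ a1+a2=3.977 → R2 fires; R=5 E=8 S=5
Draw 2: a1=1.660, a2=2.648, a3=0.715, a4=3.840, a5=2.675, a0=11.538; τ=−ln(0.2723)/11.538=0.113 → t=0.392; u2·a0=0.4697·11.538=5.419; a1+…+a3=5.023 < 5.419 ≤ a1+…+a4=8.863 → R4 fires; R=5 E=9 S=4
Draw 3: a1=1.660, a2=2.979, a3=0.715, a4=3.456, a5=2.140, a0=10.950; τ=−ln(0.2619)/10.950=0.122 → t=0.514; u2·a0=0.9677·10.950=10.596; a1+…+a4=8.810 < 10.596 ≤ a1+…+a5=10.950 → R5 fires; R=4 E=9 S=5
Draw 4: a1=1.328, a2=2.979, a3=0.572, a4=4.320, a5=2.140, a0=11.339; τ=−ln(0.1166)/11.339=0.190 → t=0.704; u2·a0=0.6577·11.339=7.458; a1+…+a3=4.879 < 7.458 ≤ a1+…+a4=9.199 → R4 fires; R=4 E=10 S=4
Draw 5: a1=1.328, a2=3.310, a3=0.572, a4=3.840, a5=1.712, a0=10.762; τ=−ln(0.2341)/10.762=0.135 → t=0.839; u2·a0=0.5009·10.762=5.391; a1+…+a3=5.210 < 5.391 ≤ a1+…+a4=9.050 → R4 fires; R=4 E=11 S=3
Draw 6: a1=1.328, a2=3.641, a3=0.572, a4=3.168, a5=1.284, a0=9.993; τ=−ln(0.2848)/9.993=0.126 → t=0.964; u2·a0=0.7414·9.993=7.409; a1+…+a3=5.541 < 7.409 ≤ a1+…+a4=8.709 → R4 fires; R=4 E=12 S=2
Draw 7: a1=1.328, a2=3.972, a3=0.572, a4=2.304, a5=0.856, a0=9.032; τ=−ln(0.7520)/9.032=0.032 → t=0.996; u2·a0=0.7245·9.032=6.544; a1+…+a3=5.872 < 6.544 ≤ a1+…+a4=8.176 → R4 fires; R=4 E=13 S=1
Draw 8: a1=1.328, a2=4.303, a3=0.572, a4=1.248, a5=0.428, a0=7.879; τ=−ln(0.6919)/7.879=0.047 → t=1.043; u2·a0=0.1130·7.879=0.890 ≤ a1=1.328 → R1 fires; R=3 E=15 S=3
Draw 9: a1=0.996, a2=4.965, a3=0.429, a4=4.320, a5=0.963, a0=11.673; τ=−ln(0.6327)/11.673=0.039 → t=1.082; u2·a0=0.9116·11.673=10.641; a1+…+a3=6.390 < 10.641 ≤ a1+…+a4=10.710 → R4 fires; R=3 E=16 S=2
Draw 10: a1=0.996, a2=5.296, a3=0.429, a4=3.072, a5=0.642, a0=10.435; τ=−ln(0.9696)/10.435=0.003 → t=1.085; u2·a0=0.6041·10.435=6.304; a1+a2=6.292 < 6.304 ≤ a1+…+a3=6.721 → R3 fires; R=2 E=18 S=2
Draw 11: a1=0.664, a2=5.958, a3=0.286, a4=3.456, a5=0.428, a0=10.792; τ=−ln(0.8579)/10.792=0.014 → t=1.099; u2·a0=0.1076·10.792=1.161; a1=0.664 < 1.161 ≤ a1+a2=6.622 → R2 fires; R=2 E=19 S=2
Draw 12: a1=0.664, a2=6.289, a3=0.286, a4=3.648, a5=0.428, a0=11.315; τ=−ln(0.8195)/11.315=0.018 → t=1.117 > T=1.11: stop.
S first becomes ≤ 4 when it reaches 4 at the event at t=0.392.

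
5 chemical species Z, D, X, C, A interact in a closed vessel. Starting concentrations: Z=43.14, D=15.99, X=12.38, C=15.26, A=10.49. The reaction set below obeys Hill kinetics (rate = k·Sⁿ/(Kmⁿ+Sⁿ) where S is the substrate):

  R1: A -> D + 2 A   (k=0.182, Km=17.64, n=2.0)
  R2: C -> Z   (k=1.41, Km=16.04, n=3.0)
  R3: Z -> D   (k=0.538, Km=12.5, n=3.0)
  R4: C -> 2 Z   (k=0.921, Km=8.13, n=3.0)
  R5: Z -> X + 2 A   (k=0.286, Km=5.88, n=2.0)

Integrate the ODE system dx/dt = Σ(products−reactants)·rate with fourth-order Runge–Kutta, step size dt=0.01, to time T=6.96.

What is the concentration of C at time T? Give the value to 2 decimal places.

C at T = 8.20

RK4 with dt=0.01: 696 steps to T=6.96. Trajectory (selected grid times):
t=0.00: Z=43.14 D=15.99 X=12.38 C=15.26 A=10.49
t=0.77: Z=44.21 D=16.43 X=12.60 C=14.18 A=10.96
t=1.55: Z=45.18 D=16.88 X=12.82 C=13.17 A=11.44
t=2.32: Z=46.04 D=17.33 X=13.03 C=12.25 A=11.92
t=3.09: Z=46.80 D=17.78 X=13.25 C=11.40 A=12.39
t=3.87: Z=47.46 D=18.24 X=13.47 C=10.62 A=12.88
t=4.64: Z=48.01 D=18.70 X=13.69 C=9.92 A=13.37
t=5.41: Z=48.46 D=19.16 X=13.90 C=9.29 A=13.85
t=6.19: Z=48.82 D=19.63 X=14.12 C=8.71 A=14.35
t=6.96: Z=49.08 D=20.09 X=14.34 C=8.20 A=14.84
Read off C at T=6.96: 8.20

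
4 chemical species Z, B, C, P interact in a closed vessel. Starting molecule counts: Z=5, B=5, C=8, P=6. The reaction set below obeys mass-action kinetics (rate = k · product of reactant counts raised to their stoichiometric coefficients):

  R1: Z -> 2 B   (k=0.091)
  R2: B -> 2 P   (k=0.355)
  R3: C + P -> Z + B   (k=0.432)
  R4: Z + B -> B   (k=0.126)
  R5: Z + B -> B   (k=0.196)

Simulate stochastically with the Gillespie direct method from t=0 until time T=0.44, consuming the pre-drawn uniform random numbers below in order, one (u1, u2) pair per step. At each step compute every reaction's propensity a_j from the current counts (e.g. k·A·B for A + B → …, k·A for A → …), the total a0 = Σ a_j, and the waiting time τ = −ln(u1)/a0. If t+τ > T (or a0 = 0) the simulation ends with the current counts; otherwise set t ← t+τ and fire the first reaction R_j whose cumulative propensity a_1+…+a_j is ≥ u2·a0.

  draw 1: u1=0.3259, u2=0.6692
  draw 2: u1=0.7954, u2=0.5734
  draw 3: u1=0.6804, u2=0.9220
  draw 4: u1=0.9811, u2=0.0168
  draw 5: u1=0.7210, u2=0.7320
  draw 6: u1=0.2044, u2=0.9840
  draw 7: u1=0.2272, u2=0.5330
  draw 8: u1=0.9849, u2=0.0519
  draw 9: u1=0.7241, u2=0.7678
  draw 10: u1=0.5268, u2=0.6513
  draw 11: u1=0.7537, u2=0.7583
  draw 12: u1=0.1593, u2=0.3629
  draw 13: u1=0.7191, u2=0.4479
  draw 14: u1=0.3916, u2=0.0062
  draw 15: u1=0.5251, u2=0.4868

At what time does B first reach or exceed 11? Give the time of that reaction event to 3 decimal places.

t=0.000: Z=5 B=5 C=8 P=6
Draw 1: a1=0.455, a2=1.775, a3=20.736, a4=3.150, a5=4.900, a0=31.016; τ=−ln(0.3259)/31.016=0.036 → t=0.036; u2·a0=0.6692·31.016=20.756; a1+a2=2.230 < 20.756 ≤ a1+…+a3=22.966 → R3 fires; Z=6 B=6 C=7 P=5
Draw 2: a1=0.546, a2=2.130, a3=15.120, a4=4.536, a5=7.056, a0=29.388; τ=−ln(0.7954)/29.388=0.008 → t=0.044; u2·a0=0.5734·29.388=16.851; a1+a2=2.676 < 16.851 ≤ a1+…+a3=17.796 → R3 fires; Z=7 B=7 C=6 P=4
Draw 3: a1=0.637, a2=2.485, a3=10.368, a4=6.174, a5=9.604, a0=29.268; τ=−ln(0.6804)/29.268=0.013 → t=0.057; u2·a0=0.9220·29.268=26.985; a1+…+a4=19.664 < 26.985 ≤ a1+…+a5=29.268 → R5 fires; Z=6 B=7 C=6 P=4
Draw 4: a1=0.546, a2=2.485, a3=10.368, a4=5.292, a5=8.232, a0=26.923; τ=−ln(0.9811)/26.923=0.001 → t=0.058; u2·a0=0.0168·26.923=0.452 ≤ a1=0.546 → R1 fires; Z=5 B=9 C=6 P=4
Draw 5: a1=0.455, a2=3.195, a3=10.368, a4=5.670, a5=8.820, a0=28.508; τ=−ln(0.7210)/28.508=0.011 → t=0.069; u2·a0=0.7320·28.508=20.868; a1+…+a4=19.688 < 20.868 ≤ a1+…+a5=28.508 → R5 fires; Z=4 B=9 C=6 P=4
Draw 6: a1=0.364, a2=3.195, a3=10.368, a4=4.536, a5=7.056, a0=25.519; τ=−ln(0.2044)/25.519=0.062 → t=0.131; u2·a0=0.9840·25.519=25.111; a1+…+a4=18.463 < 25.111 ≤ a1+…+a5=25.519 → R5 fires; Z=3 B=9 C=6 P=4
Draw 7: a1=0.273, a2=3.195, a3=10.368, a4=3.402, a5=5.292, a0=22.530; τ=−ln(0.2272)/22.530=0.066 → t=0.197; u2·a0=0.5330·22.530=12.008; a1+a2=3.468 < 12.008 ≤ a1+…+a3=13.836 → R3 fires; Z=4 B=10 C=5 P=3
Draw 8: a1=0.364, a2=3.550, a3=6.480, a4=5.040, a5=7.840, a0=23.274; τ=−ln(0.9849)/23.274=0.001 → t=0.198; u2·a0=0.0519·23.274=1.208; a1=0.364 < 1.208 ≤ a1+a2=3.914 → R2 fires; Z=4 B=9 C=5 P=5
Draw 9: a1=0.364, a2=3.195, a3=10.800, a4=4.536, a5=7.056, a0=25.951; τ=−ln(0.7241)/25.951=0.012 → t=0.210; u2·a0=0.7678·25.951=19.925; a1+…+a4=18.895 < 19.925 ≤ a1+…+a5=25.951 → R5 fires; Z=3 B=9 C=5 P=5
Draw 10: a1=0.273, a2=3.195, a3=10.800, a4=3.402, a5=5.292, a0=22.962; τ=−ln(0.5268)/22.962=0.028 → t=0.238; u2·a0=0.6513·22.962=14.955; a1+…+a3=14.268 < 14.955 ≤ a1+…+a4=17.670 → R4 fires; Z=2 B=9 C=5 P=5
Draw 11: a1=0.182, a2=3.195, a3=10.800, a4=2.268, a5=3.528, a0=19.973; τ=−ln(0.7537)/19.973=0.014 → t=0.252; u2·a0=0.7583·19.973=15.146; a1+…+a3=14.177 < 15.146 ≤ a1+…+a4=16.445 → R4 fires; Z=1 B=9 C=5 P=5
Draw 12: a1=0.091, a2=3.195, a3=10.800, a4=1.134, a5=1.764, a0=16.984; τ=−ln(0.1593)/16.984=0.108 → t=0.361; u2·a0=0.3629·16.984=6.163; a1+a2=3.286 < 6.163 ≤ a1+…+a3=14.086 → R3 fires; Z=2 B=10 C=4 P=4
Draw 13: a1=0.182, a2=3.550, a3=6.912, a4=2.520, a5=3.920, a0=17.084; τ=−ln(0.7191)/17.084=0.019 → t=0.380; u2·a0=0.4479·17.084=7.652; a1+a2=3.732 < 7.652 ≤ a1+…+a3=10.644 → R3 fires; Z=3 B=11 C=3 P=3
Draw 14: a1=0.273, a2=3.905, a3=3.888, a4=4.158, a5=6.468, a0=18.692; τ=−ln(0.3916)/18.692=0.050 → t=0.430; u2·a0=0.0062·18.692=0.116 ≤ a1=0.273 → R1 fires; Z=2 B=13 C=3 P=3
Draw 15: a1=0.182, a2=4.615, a3=3.888, a4=3.276, a5=5.096, a0=17.057; τ=−ln(0.5251)/17.057=0.038 → t=0.468 > T=0.44: stop.
B first becomes ≥ 11 when it reaches 11 at the event at t=0.380.

Threshold first reached at t = 0.380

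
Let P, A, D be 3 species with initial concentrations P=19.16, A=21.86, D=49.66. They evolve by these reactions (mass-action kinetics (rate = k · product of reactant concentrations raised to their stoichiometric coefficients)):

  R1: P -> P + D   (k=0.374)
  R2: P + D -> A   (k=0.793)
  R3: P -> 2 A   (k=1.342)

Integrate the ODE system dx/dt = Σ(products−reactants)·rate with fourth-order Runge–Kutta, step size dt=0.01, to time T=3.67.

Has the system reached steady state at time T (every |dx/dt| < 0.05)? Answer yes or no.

Steady state at T: yes

RK4 with dt=0.01: 367 steps to T=3.67. Trajectory (selected grid times):
t=0.00: P=19.16 A=21.86 D=49.66
t=0.41: P=0.00 A=41.80 D=31.50
t=0.82: P=0.00 A=41.80 D=31.50
t=1.22: P=0.00 A=41.80 D=31.50
t=1.63: P=0.00 A=41.80 D=31.50
t=2.04: P=0.00 A=41.80 D=31.50
t=2.45: P=0.00 A=41.80 D=31.50
t=2.85: P=0.00 A=41.80 D=31.50
t=3.26: P=0.00 A=41.80 D=31.50
t=3.67: P=0.00 A=41.80 D=31.50
Rates at T: R1=0.0000, R2=0.0000, R3=0.0000
dx/dt at T (Σ net stoichiometry × rate): P=-0.0000, A=+0.0000, D=-0.0000
Largest |dx/dt| is |+0.0000| (A) < 0.05 → steady.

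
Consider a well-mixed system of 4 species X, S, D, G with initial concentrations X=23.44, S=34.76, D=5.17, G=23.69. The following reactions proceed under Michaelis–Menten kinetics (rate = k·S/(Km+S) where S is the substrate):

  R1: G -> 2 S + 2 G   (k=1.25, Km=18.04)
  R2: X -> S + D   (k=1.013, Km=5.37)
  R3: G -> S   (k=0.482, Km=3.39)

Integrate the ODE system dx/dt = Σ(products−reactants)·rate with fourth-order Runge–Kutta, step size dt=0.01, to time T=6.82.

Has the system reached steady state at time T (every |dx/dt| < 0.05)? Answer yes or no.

Steady state at T: no

RK4 with dt=0.01: 682 steps to T=6.82. Trajectory (selected grid times):
t=0.00: X=23.44 S=34.76 D=5.17 G=23.69
t=0.76: X=22.82 S=36.79 D=5.79 G=23.91
t=1.52: X=22.19 S=38.81 D=6.42 G=24.13
t=2.27: X=21.58 S=40.82 D=7.03 G=24.35
t=3.03: X=20.97 S=42.85 D=7.64 G=24.58
t=3.79: X=20.36 S=44.88 D=8.25 G=24.80
t=4.55: X=19.75 S=46.91 D=8.86 G=25.03
t=5.30: X=19.16 S=48.91 D=9.45 G=25.26
t=6.06: X=18.56 S=50.95 D=10.05 G=25.49
t=6.82: X=17.96 S=52.98 D=10.65 G=25.73
Rates at T: R1=0.7348, R2=0.7798, R3=0.4259
dx/dt at T (Σ net stoichiometry × rate): X=-0.7798, S=+2.6752, D=+0.7798, G=+0.3089
Largest |dx/dt| is |+2.6752| (S) ≥ 0.05 → not steady.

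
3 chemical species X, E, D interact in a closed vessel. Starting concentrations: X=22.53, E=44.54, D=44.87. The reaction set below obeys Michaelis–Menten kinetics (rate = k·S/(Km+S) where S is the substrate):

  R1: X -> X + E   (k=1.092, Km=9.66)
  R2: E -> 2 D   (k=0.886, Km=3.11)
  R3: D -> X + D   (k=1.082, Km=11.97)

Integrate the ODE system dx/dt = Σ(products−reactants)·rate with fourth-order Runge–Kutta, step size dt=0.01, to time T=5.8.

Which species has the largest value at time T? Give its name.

Dominant species at T: D

RK4 with dt=0.01: 580 steps to T=5.8. Trajectory (selected grid times):
t=0.00: X=22.53 E=44.54 D=44.87
t=0.64: X=23.08 E=44.50 D=45.93
t=1.29: X=23.64 E=44.46 D=47.01
t=1.93: X=24.19 E=44.43 D=48.07
t=2.58: X=24.75 E=44.40 D=49.14
t=3.22: X=25.31 E=44.38 D=50.20
t=3.87: X=25.88 E=44.35 D=51.28
t=4.51: X=26.44 E=44.34 D=52.34
t=5.16: X=27.02 E=44.32 D=53.42
t=5.80: X=27.58 E=44.30 D=54.47
At T=5.8: X=27.58 E=44.30 D=54.47; the largest is D.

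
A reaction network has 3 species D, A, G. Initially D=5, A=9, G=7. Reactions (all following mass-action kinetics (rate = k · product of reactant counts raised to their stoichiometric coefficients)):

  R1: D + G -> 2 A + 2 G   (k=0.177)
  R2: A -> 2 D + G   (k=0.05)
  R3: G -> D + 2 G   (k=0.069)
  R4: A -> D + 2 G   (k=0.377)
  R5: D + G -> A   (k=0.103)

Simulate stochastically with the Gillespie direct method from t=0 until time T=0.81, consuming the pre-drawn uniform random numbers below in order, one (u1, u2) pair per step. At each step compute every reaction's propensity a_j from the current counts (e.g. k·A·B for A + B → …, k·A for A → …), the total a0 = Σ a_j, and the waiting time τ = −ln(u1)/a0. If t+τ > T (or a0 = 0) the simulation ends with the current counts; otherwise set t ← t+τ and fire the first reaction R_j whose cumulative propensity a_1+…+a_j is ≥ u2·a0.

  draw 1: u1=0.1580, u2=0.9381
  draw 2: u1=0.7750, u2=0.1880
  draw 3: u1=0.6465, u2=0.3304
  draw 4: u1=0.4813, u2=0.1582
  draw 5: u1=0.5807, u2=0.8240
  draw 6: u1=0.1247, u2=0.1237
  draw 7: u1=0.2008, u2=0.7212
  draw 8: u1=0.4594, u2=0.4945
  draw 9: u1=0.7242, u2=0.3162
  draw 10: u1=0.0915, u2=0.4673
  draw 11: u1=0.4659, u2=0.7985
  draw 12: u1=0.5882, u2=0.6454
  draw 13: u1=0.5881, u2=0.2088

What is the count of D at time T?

t=0.000: D=5 A=9 G=7
Draw 1: a1=6.195, a2=0.450, a3=0.483, a4=3.393, a5=3.605, a0=14.126; τ=−ln(0.1580)/14.126=0.131 → t=0.131; u2·a0=0.9381·14.126=13.252; a1+…+a4=10.521 < 13.252 ≤ a1+…+a5=14.126 → R5 fires; D=4 A=10 G=6
Draw 2: a1=4.248, a2=0.500, a3=0.414, a4=3.770, a5=2.472, a0=11.404; τ=−ln(0.7750)/11.404=0.022 → t=0.153; u2·a0=0.1880·11.404=2.144 ≤ a1=4.248 → R1 fires; D=3 A=12 G=7
Draw 3: a1=3.717, a2=0.600, a3=0.483, a4=4.524, a5=2.163, a0=11.487; τ=−ln(0.6465)/11.487=0.038 → t=0.191; u2·a0=0.3304·11.487=3.795; a1=3.717 < 3.795 ≤ a1+a2=4.317 → R2 fires; D=5 A=11 G=8
Draw 4: a1=7.080, a2=0.550, a3=0.552, a4=4.147, a5=4.120, a0=16.449; τ=−ln(0.4813)/16.449=0.044 → t=0.235; u2·a0=0.1582·16.449=2.602 ≤ a1=7.080 → R1 fires; D=4 A=13 G=9
Draw 5: a1=6.372, a2=0.650, a3=0.621, a4=4.901, a5=3.708, a0=16.252; τ=−ln(0.5807)/16.252=0.033 → t=0.269; u2·a0=0.8240·16.252=13.392; a1+…+a4=12.544 < 13.392 ≤ a1+…+a5=16.252 → R5 fires; D=3 A=14 G=8
Draw 6: a1=4.248, a2=0.700, a3=0.552, a4=5.278, a5=2.472, a0=13.250; τ=−ln(0.1247)/13.250=0.157 → t=0.426; u2·a0=0.1237·13.250=1.639 ≤ a1=4.248 → R1 fires; D=2 A=16 G=9
Draw 7: a1=3.186, a2=0.800, a3=0.621, a4=6.032, a5=1.854, a0=12.493; τ=−ln(0.2008)/12.493=0.129 → t=0.554; u2·a0=0.7212·12.493=9.010; a1+…+a3=4.607 < 9.010 ≤ a1+…+a4=10.639 → R4 fires; D=3 A=15 G=11
Draw 8: a1=5.841, a2=0.750, a3=0.759, a4=5.655, a5=3.399, a0=16.404; τ=−ln(0.4594)/16.404=0.047 → t=0.602; u2·a0=0.4945·16.404=8.112; a1+…+a3=7.350 < 8.112 ≤ a1+…+a4=13.005 → R4 fires; D=4 A=14 G=13
Draw 9: a1=9.204, a2=0.700, a3=0.897, a4=5.278, a5=5.356, a0=21.435; τ=−ln(0.7242)/21.435=0.015 → t=0.617; u2·a0=0.3162·21.435=6.778 ≤ a1=9.204 → R1 fires; D=3 A=16 G=14
Draw 10: a1=7.434, a2=0.800, a3=0.966, a4=6.032, a5=4.326, a0=19.558; τ=−ln(0.0915)/19.558=0.122 → t=0.739; u2·a0=0.4673·19.558=9.139; a1+a2=8.234 < 9.139 ≤ a1+…+a3=9.200 → R3 fires; D=4 A=16 G=15
Draw 11: a1=10.620, a2=0.800, a3=1.035, a4=6.032, a5=6.180, a0=24.667; τ=−ln(0.4659)/24.667=0.031 → t=0.770; u2·a0=0.7985·24.667=19.697; a1+…+a4=18.487 < 19.697 ≤ a1+…+a5=24.667 → R5 fires; D=3 A=17 G=14
Draw 12: a1=7.434, a2=0.850, a3=0.966, a4=6.409, a5=4.326, a0=19.985; τ=−ln(0.5882)/19.985=0.027 → t=0.797; u2·a0=0.6454·19.985=12.898; a1+…+a3=9.250 < 12.898 ≤ a1+…+a4=15.659 → R4 fires; D=4 A=16 G=16
Draw 13: a1=11.328, a2=0.800, a3=1.104, a4=6.032, a5=6.592, a0=25.856; τ=−ln(0.5881)/25.856=0.021 → t=0.817 > T=0.81: stop.
Read off D at T=0.81: 4

D at T = 4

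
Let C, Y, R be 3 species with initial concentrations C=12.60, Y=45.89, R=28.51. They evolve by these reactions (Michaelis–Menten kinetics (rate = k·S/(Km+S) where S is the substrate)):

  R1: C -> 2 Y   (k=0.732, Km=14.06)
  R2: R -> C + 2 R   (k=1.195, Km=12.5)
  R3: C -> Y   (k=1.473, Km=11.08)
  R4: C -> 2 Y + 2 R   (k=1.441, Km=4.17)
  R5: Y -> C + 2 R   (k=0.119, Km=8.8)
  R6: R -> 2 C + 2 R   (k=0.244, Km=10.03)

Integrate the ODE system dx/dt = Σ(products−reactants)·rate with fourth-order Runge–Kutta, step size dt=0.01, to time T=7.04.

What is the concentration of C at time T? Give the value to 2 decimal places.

RK4 with dt=0.01: 704 steps to T=7.04. Trajectory (selected grid times):
t=0.00: C=12.60 Y=45.89 R=28.51
t=0.78: C=11.91 Y=48.62 R=31.14
t=1.56: C=11.28 Y=51.30 R=33.77
t=2.35: C=10.70 Y=53.96 R=36.43
t=3.13: C=10.18 Y=56.53 R=39.05
t=3.91: C=9.70 Y=59.05 R=41.65
t=4.69: C=9.27 Y=61.52 R=44.25
t=5.48: C=8.88 Y=63.97 R=46.88
t=6.26: C=8.54 Y=66.35 R=49.46
t=7.04: C=8.23 Y=68.69 R=52.03
Read off C at T=7.04: 8.23

C at T = 8.23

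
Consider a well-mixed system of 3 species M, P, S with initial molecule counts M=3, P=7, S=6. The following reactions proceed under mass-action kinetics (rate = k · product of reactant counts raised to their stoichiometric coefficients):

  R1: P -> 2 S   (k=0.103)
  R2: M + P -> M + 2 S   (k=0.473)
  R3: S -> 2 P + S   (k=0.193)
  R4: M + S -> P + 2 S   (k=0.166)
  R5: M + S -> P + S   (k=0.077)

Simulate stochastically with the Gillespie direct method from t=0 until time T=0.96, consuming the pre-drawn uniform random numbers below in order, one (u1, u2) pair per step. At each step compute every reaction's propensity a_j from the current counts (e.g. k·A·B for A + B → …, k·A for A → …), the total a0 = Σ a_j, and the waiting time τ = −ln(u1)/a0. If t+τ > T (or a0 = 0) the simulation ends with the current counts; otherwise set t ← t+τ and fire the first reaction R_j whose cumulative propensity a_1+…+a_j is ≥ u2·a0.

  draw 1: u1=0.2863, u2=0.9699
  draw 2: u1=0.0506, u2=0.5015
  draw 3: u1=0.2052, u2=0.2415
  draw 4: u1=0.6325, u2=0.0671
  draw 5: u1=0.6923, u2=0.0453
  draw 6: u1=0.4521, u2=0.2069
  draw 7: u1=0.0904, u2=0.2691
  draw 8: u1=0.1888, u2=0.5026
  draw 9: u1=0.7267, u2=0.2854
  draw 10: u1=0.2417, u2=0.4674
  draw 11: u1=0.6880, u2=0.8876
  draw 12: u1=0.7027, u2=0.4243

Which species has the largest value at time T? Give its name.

t=0.000: M=3 P=7 S=6
Draw 1: a1=0.721, a2=9.933, a3=1.158, a4=2.988, a5=1.386, a0=16.186; τ=−ln(0.2863)/16.186=0.077 → t=0.077; u2·a0=0.9699·16.186=15.699; a1+…+a4=14.800 < 15.699 ≤ a1+…+a5=16.186 → R5 fires; M=2 P=8 S=6
Draw 2: a1=0.824, a2=7.568, a3=1.158, a4=1.992, a5=0.924, a0=12.466; τ=−ln(0.0506)/12.466=0.239 → t=0.317; u2·a0=0.5015·12.466=6.252; a1=0.824 < 6.252 ≤ a1+a2=8.392 → R2 fires; M=2 P=7 S=8
Draw 3: a1=0.721, a2=6.622, a3=1.544, a4=2.656, a5=1.232, a0=12.775; τ=−ln(0.2052)/12.775=0.124 → t=0.441; u2·a0=0.2415·12.775=3.085; a1=0.721 < 3.085 ≤ a1+a2=7.343 → R2 fires; M=2 P=6 S=10
Draw 4: a1=0.618, a2=5.676, a3=1.930, a4=3.320, a5=1.540, a0=13.084; τ=−ln(0.6325)/13.084=0.035 → t=0.476; u2·a0=0.0671·13.084=0.878; a1=0.618 < 0.878 ≤ a1+a2=6.294 → R2 fires; M=2 P=5 S=12
Draw 5: a1=0.515, a2=4.730, a3=2.316, a4=3.984, a5=1.848, a0=13.393; τ=−ln(0.6923)/13.393=0.027 → t=0.503; u2·a0=0.0453·13.393=0.607; a1=0.515 < 0.607 ≤ a1+a2=5.245 → R2 fires; M=2 P=4 S=14
Draw 6: a1=0.412, a2=3.784, a3=2.702, a4=4.648, a5=2.156, a0=13.702; τ=−ln(0.4521)/13.702=0.058 → t=0.561; u2·a0=0.2069·13.702=2.835; a1=0.412 < 2.835 ≤ a1+a2=4.196 → R2 fires; M=2 P=3 S=16
Draw 7: a1=0.309, a2=2.838, a3=3.088, a4=5.312, a5=2.464, a0=14.011; τ=−ln(0.0904)/14.011=0.172 → t=0.733; u2·a0=0.2691·14.011=3.770; a1+a2=3.147 < 3.770 ≤ a1+…+a3=6.235 → R3 fires; M=2 P=5 S=16
Draw 8: a1=0.515, a2=4.730, a3=3.088, a4=5.312, a5=2.464, a0=16.109; τ=−ln(0.1888)/16.109=0.103 → t=0.836; u2·a0=0.5026·16.109=8.096; a1+a2=5.245 < 8.096 ≤ a1+…+a3=8.333 → R3 fires; M=2 P=7 S=16
Draw 9: a1=0.721, a2=6.622, a3=3.088, a4=5.312, a5=2.464, a0=18.207; τ=−ln(0.7267)/18.207=0.018 → t=0.854; u2·a0=0.2854·18.207=5.196; a1=0.721 < 5.196 ≤ a1+a2=7.343 → R2 fires; M=2 P=6 S=18
Draw 10: a1=0.618, a2=5.676, a3=3.474, a4=5.976, a5=2.772, a0=18.516; τ=−ln(0.2417)/18.516=0.077 → t=0.930; u2·a0=0.4674·18.516=8.654; a1+a2=6.294 < 8.654 ≤ a1+…+a3=9.768 → R3 fires; M=2 P=8 S=18
Draw 11: a1=0.824, a2=7.568, a3=3.474, a4=5.976, a5=2.772, a0=20.614; τ=−ln(0.6880)/20.614=0.018 → t=0.948; u2·a0=0.8876·20.614=18.297; a1+…+a4=17.842 < 18.297 ≤ a1+…+a5=20.614 → R5 fires; M=1 P=9 S=18
Draw 12: a1=0.927, a2=4.257, a3=3.474, a4=2.988, a5=1.386, a0=13.032; τ=−ln(0.7027)/13.032=0.027 → t=0.975 > T=0.96: stop.
At T=0.96: M=1 P=9 S=18; the largest is S.

Dominant species at T: S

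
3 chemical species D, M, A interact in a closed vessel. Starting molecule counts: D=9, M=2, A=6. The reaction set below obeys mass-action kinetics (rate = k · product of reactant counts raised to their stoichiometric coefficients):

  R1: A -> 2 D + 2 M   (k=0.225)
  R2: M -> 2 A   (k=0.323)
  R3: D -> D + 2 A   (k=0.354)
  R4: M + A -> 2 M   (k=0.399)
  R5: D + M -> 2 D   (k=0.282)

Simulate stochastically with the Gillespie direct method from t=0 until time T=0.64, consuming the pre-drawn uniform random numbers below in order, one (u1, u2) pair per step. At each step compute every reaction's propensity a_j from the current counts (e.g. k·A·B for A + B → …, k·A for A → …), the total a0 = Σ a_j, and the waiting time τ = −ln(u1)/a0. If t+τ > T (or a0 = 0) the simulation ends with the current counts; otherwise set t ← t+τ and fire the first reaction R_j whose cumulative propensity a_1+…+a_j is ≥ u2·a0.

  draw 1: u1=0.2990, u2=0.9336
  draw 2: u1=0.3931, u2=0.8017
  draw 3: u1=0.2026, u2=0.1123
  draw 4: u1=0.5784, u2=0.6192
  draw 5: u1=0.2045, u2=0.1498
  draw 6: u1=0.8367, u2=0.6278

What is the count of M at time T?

t=0.000: D=9 M=2 A=6
Draw 1: a1=1.350, a2=0.646, a3=3.186, a4=4.788, a5=5.076, a0=15.046; τ=−ln(0.2990)/15.046=0.080 → t=0.080; u2·a0=0.9336·15.046=14.047; a1+…+a4=9.970 < 14.047 ≤ a1+…+a5=15.046 → R5 fires; D=10 M=1 A=6
Draw 2: a1=1.350, a2=0.323, a3=3.540, a4=2.394, a5=2.820, a0=10.427; τ=−ln(0.3931)/10.427=0.090 → t=0.170; u2·a0=0.8017·10.427=8.359; a1+…+a4=7.607 < 8.359 ≤ a1+…+a5=10.427 → R5 fires; D=11 M=0 A=6
Draw 3: a1=1.350, a2=0.000, a3=3.894, a4=0.000, a5=0.000, a0=5.244; τ=−ln(0.2026)/5.244=0.304 → t=0.474; u2·a0=0.1123·5.244=0.589 ≤ a1=1.350 → R1 fires; D=13 M=2 A=5
Draw 4: a1=1.125, a2=0.646, a3=4.602, a4=3.990, a5=7.332, a0=17.695; τ=−ln(0.5784)/17.695=0.031 → t=0.505; u2·a0=0.6192·17.695=10.957; a1+…+a4=10.363 < 10.957 ≤ a1+…+a5=17.695 → R5 fires; D=14 M=1 A=5
Draw 5: a1=1.125, a2=0.323, a3=4.956, a4=1.995, a5=3.948, a0=12.347; τ=−ln(0.2045)/12.347=0.129 → t=0.634; u2·a0=0.1498·12.347=1.850; a1+a2=1.448 < 1.850 ≤ a1+…+a3=6.404 → R3 fires; D=14 M=1 A=7
Draw 6: a1=1.575, a2=0.323, a3=4.956, a4=2.793, a5=3.948, a0=13.595; τ=−ln(0.8367)/13.595=0.013 → t=0.647 > T=0.64: stop.
Read off M at T=0.64: 1

M at T = 1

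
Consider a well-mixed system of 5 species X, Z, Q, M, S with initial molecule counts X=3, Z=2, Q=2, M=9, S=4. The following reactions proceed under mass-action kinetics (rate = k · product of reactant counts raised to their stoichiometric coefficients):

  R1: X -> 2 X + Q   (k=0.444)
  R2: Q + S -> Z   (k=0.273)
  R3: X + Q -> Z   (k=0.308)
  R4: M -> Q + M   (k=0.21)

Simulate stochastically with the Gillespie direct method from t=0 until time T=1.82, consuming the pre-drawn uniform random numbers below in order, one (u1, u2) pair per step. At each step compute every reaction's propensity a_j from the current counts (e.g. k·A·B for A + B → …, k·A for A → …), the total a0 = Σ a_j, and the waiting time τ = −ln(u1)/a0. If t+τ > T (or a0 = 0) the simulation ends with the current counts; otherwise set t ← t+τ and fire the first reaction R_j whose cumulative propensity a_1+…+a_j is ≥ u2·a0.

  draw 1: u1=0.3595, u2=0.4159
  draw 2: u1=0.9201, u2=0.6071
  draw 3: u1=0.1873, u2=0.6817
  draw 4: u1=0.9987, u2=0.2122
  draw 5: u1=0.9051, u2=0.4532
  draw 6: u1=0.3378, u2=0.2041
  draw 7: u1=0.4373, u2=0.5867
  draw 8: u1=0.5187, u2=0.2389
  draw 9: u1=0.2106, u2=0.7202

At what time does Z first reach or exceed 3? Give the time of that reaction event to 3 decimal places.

Threshold first reached at t = 0.141

t=0.000: X=3 Z=2 Q=2 M=9 S=4
Draw 1: a1=1.332, a2=2.184, a3=1.848, a4=1.890, a0=7.254; τ=−ln(0.3595)/7.254=0.141 → t=0.141; u2·a0=0.4159·7.254=3.017; a1=1.332 < 3.017 ≤ a1+a2=3.516 → R2 fires; X=3 Z=3 Q=1 M=9 S=3
Draw 2: a1=1.332, a2=0.819, a3=0.924, a4=1.890, a0=4.965; τ=−ln(0.9201)/4.965=0.017 → t=0.158; u2·a0=0.6071·4.965=3.014; a1+a2=2.151 < 3.014 ≤ a1+…+a3=3.075 → R3 fires; X=2 Z=4 Q=0 M=9 S=3
Draw 3: a1=0.888, a2=0.000, a3=0.000, a4=1.890, a0=2.778; τ=−ln(0.1873)/2.778=0.603 → t=0.761; u2·a0=0.6817·2.778=1.894; a1+…+a3=0.888 < 1.894 ≤ a1+…+a4=2.778 → R4 fires; X=2 Z=4 Q=1 M=9 S=3
Draw 4: a1=0.888, a2=0.819, a3=0.616, a4=1.890, a0=4.213; τ=−ln(0.9987)/4.213=0.000 → t=0.761; u2·a0=0.2122·4.213=0.894; a1=0.888 < 0.894 ≤ a1+a2=1.707 → R2 fires; X=2 Z=5 Q=0 M=9 S=2
Draw 5: a1=0.888, a2=0.000, a3=0.000, a4=1.890, a0=2.778; τ=−ln(0.9051)/2.778=0.036 → t=0.797; u2·a0=0.4532·2.778=1.259; a1+…+a3=0.888 < 1.259 ≤ a1+…+a4=2.778 → R4 fires; X=2 Z=5 Q=1 M=9 S=2
Draw 6: a1=0.888, a2=0.546, a3=0.616, a4=1.890, a0=3.940; τ=−ln(0.3378)/3.940=0.275 → t=1.072; u2·a0=0.2041·3.940=0.804 ≤ a1=0.888 → R1 fires; X=3 Z=5 Q=2 M=9 S=2
Draw 7: a1=1.332, a2=1.092, a3=1.848, a4=1.890, a0=6.162; τ=−ln(0.4373)/6.162=0.134 → t=1.207; u2·a0=0.5867·6.162=3.615; a1+a2=2.424 < 3.615 ≤ a1+…+a3=4.272 → R3 fires; X=2 Z=6 Q=1 M=9 S=2
Draw 8: a1=0.888, a2=0.546, a3=0.616, a4=1.890, a0=3.940; τ=−ln(0.5187)/3.940=0.167 → t=1.373; u2·a0=0.2389·3.940=0.941; a1=0.888 < 0.941 ≤ a1+a2=1.434 → R2 fires; X=2 Z=7 Q=0 M=9 S=1
Draw 9: a1=0.888, a2=0.000, a3=0.000, a4=1.890, a0=2.778; τ=−ln(0.2106)/2.778=0.561 → t=1.934 > T=1.82: stop.
Z first becomes ≥ 3 when it reaches 3 at the event at t=0.141.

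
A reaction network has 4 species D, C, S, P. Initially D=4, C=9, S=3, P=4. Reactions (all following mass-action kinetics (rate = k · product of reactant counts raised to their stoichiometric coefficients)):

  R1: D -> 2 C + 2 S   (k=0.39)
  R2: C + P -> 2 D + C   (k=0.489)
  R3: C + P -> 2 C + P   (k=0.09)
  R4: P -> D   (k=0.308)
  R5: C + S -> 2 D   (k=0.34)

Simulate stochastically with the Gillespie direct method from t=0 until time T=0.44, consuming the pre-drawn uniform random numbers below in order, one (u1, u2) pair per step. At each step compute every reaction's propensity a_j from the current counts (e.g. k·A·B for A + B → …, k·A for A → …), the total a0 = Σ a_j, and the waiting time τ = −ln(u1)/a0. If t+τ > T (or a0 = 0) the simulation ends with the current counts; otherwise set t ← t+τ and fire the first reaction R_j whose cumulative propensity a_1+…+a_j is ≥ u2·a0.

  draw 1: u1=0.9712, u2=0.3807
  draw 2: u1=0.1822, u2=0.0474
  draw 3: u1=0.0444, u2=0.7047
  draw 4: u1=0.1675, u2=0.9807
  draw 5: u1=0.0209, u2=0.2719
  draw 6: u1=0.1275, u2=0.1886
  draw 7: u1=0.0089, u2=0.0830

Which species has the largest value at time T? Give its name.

t=0.000: D=4 C=9 S=3 P=4
Draw 1: a1=1.560, a2=17.604, a3=3.240, a4=1.232, a5=9.180, a0=32.816; τ=−ln(0.9712)/32.816=0.001 → t=0.001; u2·a0=0.3807·32.816=12.493; a1=1.560 < 12.493 ≤ a1+a2=19.164 → R2 fires; D=6 C=9 S=3 P=3
Draw 2: a1=2.340, a2=13.203, a3=2.430, a4=0.924, a5=9.180, a0=28.077; τ=−ln(0.1822)/28.077=0.061 → t=0.062; u2·a0=0.0474·28.077=1.331 ≤ a1=2.340 → R1 fires; D=5 C=11 S=5 P=3
Draw 3: a1=1.950, a2=16.137, a3=2.970, a4=0.924, a5=18.700, a0=40.681; τ=−ln(0.0444)/40.681=0.077 → t=0.138; u2·a0=0.7047·40.681=28.668; a1+…+a4=21.981 < 28.668 ≤ a1+…+a5=40.681 → R5 fires; D=7 C=10 S=4 P=3
Draw 4: a1=2.730, a2=14.670, a3=2.700, a4=0.924, a5=13.600, a0=34.624; τ=−ln(0.1675)/34.624=0.052 → t=0.190; u2·a0=0.9807·34.624=33.956; a1+…+a4=21.024 < 33.956 ≤ a1+…+a5=34.624 → R5 fires; D=9 C=9 S=3 P=3
Draw 5: a1=3.510, a2=13.203, a3=2.430, a4=0.924, a5=9.180, a0=29.247; τ=−ln(0.0209)/29.247=0.132 → t=0.322; u2·a0=0.2719·29.247=7.952; a1=3.510 < 7.952 ≤ a1+a2=16.713 → R2 fires; D=11 C=9 S=3 P=2
Draw 6: a1=4.290, a2=8.802, a3=1.620, a4=0.616, a5=9.180, a0=24.508; τ=−ln(0.1275)/24.508=0.084 → t=0.406; u2·a0=0.1886·24.508=4.622; a1=4.290 < 4.622 ≤ a1+a2=13.092 → R2 fires; D=13 C=9 S=3 P=1
Draw 7: a1=5.070, a2=4.401, a3=0.810, a4=0.308, a5=9.180, a0=19.769; τ=−ln(0.0089)/19.769=0.239 → t=0.645 > T=0.44: stop.
At T=0.44: D=13 C=9 S=3 P=1; the largest is D.

Dominant species at T: D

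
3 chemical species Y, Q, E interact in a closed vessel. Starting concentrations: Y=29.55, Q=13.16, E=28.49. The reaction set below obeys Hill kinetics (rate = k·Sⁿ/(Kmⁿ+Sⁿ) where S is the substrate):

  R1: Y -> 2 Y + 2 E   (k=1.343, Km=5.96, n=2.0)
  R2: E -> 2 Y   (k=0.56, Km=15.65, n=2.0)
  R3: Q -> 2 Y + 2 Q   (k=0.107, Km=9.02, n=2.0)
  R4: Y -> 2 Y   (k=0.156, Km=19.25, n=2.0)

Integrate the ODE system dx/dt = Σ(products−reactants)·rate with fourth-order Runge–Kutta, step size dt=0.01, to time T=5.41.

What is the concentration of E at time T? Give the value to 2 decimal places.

E at T = 40.13

RK4 with dt=0.01: 541 steps to T=5.41. Trajectory (selected grid times):
t=0.00: Y=29.55 Q=13.16 E=28.49
t=0.60: Y=31.00 Q=13.20 E=29.78
t=1.20: Y=32.47 Q=13.25 E=31.07
t=1.80: Y=33.95 Q=13.29 E=32.36
t=2.40: Y=35.44 Q=13.34 E=33.65
t=3.01: Y=36.96 Q=13.38 E=34.97
t=3.61: Y=38.48 Q=13.42 E=36.26
t=4.21: Y=40.00 Q=13.47 E=37.55
t=4.81: Y=41.53 Q=13.51 E=38.84
t=5.41: Y=43.06 Q=13.56 E=40.13
Read off E at T=5.41: 40.13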